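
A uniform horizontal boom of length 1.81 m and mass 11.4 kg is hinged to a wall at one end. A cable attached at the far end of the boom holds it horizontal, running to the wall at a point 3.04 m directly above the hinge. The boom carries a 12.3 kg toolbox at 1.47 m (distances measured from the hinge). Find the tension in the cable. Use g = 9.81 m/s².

T ≈ 179 N

Sum moments about the hinge (the unknown hinge reaction has zero arm there).
Beam weight: 11.4 × 9.81 = 111.8 N down at 0.905 m → arm 0.905 m, τ = 111.8 × 0.905 = 101.2 N·m clockwise.
Toolbox: 12.3 × 9.81 = 120.7 N down at 1.47 m → arm 1.47 m, τ = 120.7 × 1.47 = 177.4 N·m clockwise.
Total clockwise load moment = 278.6 N·m.
The cable tension T acts at 1.81 m; only its component perpendicular to the boom, T sinθ, produces torque. sinθ = h/√(h²+d²) = 3.04/√(3.04²+1.81²) = 0.8592.
For rotational equilibrium, T × 1.81 × 0.8592 = 278.6, so T = 278.6 / 1.555 = 179 N.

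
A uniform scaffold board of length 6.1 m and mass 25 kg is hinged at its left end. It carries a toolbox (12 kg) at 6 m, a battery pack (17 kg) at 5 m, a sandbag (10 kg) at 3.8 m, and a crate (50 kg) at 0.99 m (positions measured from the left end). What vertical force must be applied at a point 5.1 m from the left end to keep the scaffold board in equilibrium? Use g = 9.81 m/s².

Choose the left end as the axis so the unknown pivot reaction has zero arm there.
Beam weight: 25 × 9.81 = 245.2 N down at 3.05 m → arm 3.05 m, τ = 245.2 × 3.05 = 747.9 N·m clockwise.
Toolbox: 12 × 9.81 = 117.7 N down at 6 m → arm 6 m, τ = 117.7 × 6 = 706.2 N·m clockwise.
Battery pack: 17 × 9.81 = 166.8 N down at 5 m → arm 5 m, τ = 166.8 × 5 = 834 N·m clockwise.
Sandbag: 10 × 9.81 = 98.1 N down at 3.8 m → arm 3.8 m, τ = 98.1 × 3.8 = 372.8 N·m clockwise.
Crate: 50 × 9.81 = 490.5 N down at 0.99 m → arm 0.99 m, τ = 490.5 × 0.99 = 485.6 N·m clockwise.
Net moment of the loads = 3146 N·m clockwise.
The upward force F acts at a point 5.1 m from the left end, arm 5.1 m, giving F × 5.1 counterclockwise.
Στ = 0 ⇒ F × 5.1 = 3146 ⇒ F = 3146 / 5.1 = 617 N.

F ≈ 617 N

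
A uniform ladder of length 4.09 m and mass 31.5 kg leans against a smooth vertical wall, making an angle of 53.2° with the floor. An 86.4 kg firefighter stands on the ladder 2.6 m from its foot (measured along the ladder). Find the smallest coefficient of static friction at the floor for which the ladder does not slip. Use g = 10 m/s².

Choose the foot of the ladder as the axis so the floor normal and friction both act there and drop out.
Ladder weight 31.5×10 = 315 N acts at 2.045 m along the ladder; its horizontal arm is 2.045·cos53.2° = 1.225 m → τ = 385.9 N·m clockwise.
Firefighter: 86.4×10 = 864 N at 2.6 m → arm 1.557 m → τ = 1345 N·m clockwise.
Wall normal N acts horizontally at the top; its moment arm is the height L sinθ = 4.09·sin53.2° = 3.275 m, counterclockwise.
For rotational equilibrium, N × 3.275 = 1731, so N = 528.5 N.
ΣFx = 0 ⇒ f = N_wall = 528.5 N. ΣFy = 0 ⇒ N_floor = 1179 N.
μ_min = f / N_floor = 528.5 / 1179 = 0.448.

μ_min ≈ 0.448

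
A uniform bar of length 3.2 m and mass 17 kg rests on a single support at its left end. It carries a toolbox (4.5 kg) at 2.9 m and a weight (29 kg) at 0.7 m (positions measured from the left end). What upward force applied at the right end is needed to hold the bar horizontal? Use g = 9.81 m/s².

About the left end:
Beam weight: 17 × 9.81 = 166.8 N down at 1.6 m → arm 1.6 m, τ = 166.8 × 1.6 = 266.9 N·m clockwise.
Toolbox: 4.5 × 9.81 = 44.15 N down at 2.9 m → arm 2.9 m, τ = 44.15 × 2.9 = 128 N·m clockwise.
Weight: 29 × 9.81 = 284.5 N down at 0.7 m → arm 0.7 m, τ = 284.5 × 0.7 = 199.1 N·m clockwise.
Net moment of the loads = 594 N·m clockwise.
The upward force F acts at the right end, arm 3.2 m, giving F × 3.2 counterclockwise.
Στ = 0 ⇒ F × 3.2 = 594 ⇒ F = 594 / 3.2 = 186 N.

F ≈ 186 N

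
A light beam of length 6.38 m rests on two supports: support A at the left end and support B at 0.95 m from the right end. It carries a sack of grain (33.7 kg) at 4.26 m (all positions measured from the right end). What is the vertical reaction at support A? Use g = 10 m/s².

R_A ≈ 205 N

About support B:
Sack of grain: 33.7 × 10 = 337 N down at 4.26 m → arm 3.31 m, τ = 337 × 3.31 = 1115 N·m counterclockwise.
Net load moment about support B = 1115 N·m counterclockwise.
Reaction R at support A is upward at 6.38 m, arm 5.43 m → moment R × 5.43 clockwise.
For rotational equilibrium, R × 5.43 = 1115, so R = 205 N.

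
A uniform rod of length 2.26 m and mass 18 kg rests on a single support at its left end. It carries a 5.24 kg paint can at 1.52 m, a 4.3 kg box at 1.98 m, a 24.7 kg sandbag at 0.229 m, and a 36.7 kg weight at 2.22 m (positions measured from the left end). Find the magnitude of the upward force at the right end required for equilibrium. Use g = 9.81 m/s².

F ≈ 538 N

Sum moments about the left end (the unknown pivot reaction has zero arm there).
Beam weight: 18 × 9.81 = 176.6 N down at 1.13 m → arm 1.13 m, τ = 176.6 × 1.13 = 199.6 N·m clockwise.
Paint can: 5.24 × 9.81 = 51.4 N down at 1.52 m → arm 1.52 m, τ = 51.4 × 1.52 = 78.13 N·m clockwise.
Box: 4.3 × 9.81 = 42.18 N down at 1.98 m → arm 1.98 m, τ = 42.18 × 1.98 = 83.52 N·m clockwise.
Sandbag: 24.7 × 9.81 = 242.3 N down at 0.229 m → arm 0.229 m, τ = 242.3 × 0.229 = 55.49 N·m clockwise.
Weight: 36.7 × 9.81 = 360 N down at 2.22 m → arm 2.22 m, τ = 360 × 2.22 = 799.2 N·m clockwise.
Net moment of the loads = 1216 N·m clockwise.
The upward force F acts at the right end, arm 2.26 m, giving F × 2.26 counterclockwise.
For rotational equilibrium, F × 2.26 = 1216, so F = 1216 / 2.26 = 538 N.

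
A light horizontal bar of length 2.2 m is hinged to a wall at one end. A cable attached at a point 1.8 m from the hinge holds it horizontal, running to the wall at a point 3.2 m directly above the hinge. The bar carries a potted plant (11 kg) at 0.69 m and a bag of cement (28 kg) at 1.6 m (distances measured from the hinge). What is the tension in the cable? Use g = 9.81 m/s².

T ≈ 328 N

Choose the hinge as the axis so the unknown hinge reaction has zero arm there.
Potted plant: 11 × 9.81 = 107.9 N down at 0.69 m → arm 0.69 m, τ = 107.9 × 0.69 = 74.45 N·m clockwise.
Bag of cement: 28 × 9.81 = 274.7 N down at 1.6 m → arm 1.6 m, τ = 274.7 × 1.6 = 439.5 N·m clockwise.
Total clockwise load moment = 514 N·m.
The cable tension T acts at 1.8 m; only its component perpendicular to the bar, T sinθ, produces torque. sinθ = h/√(h²+d²) = 3.2/√(3.2²+1.8²) = 0.8716.
Στ = 0 ⇒ T × 1.8 × 0.8716 = 514 ⇒ T = 514 / 1.569 = 328 N.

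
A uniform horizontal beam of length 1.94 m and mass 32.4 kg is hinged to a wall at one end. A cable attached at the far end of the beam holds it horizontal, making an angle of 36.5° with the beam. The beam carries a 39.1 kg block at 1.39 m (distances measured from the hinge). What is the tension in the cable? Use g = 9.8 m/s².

Take moments about the hinge.
Beam weight: 32.4 × 9.8 = 317.5 N down at 0.97 m → arm 0.97 m, τ = 317.5 × 0.97 = 308 N·m clockwise.
Block: 39.1 × 9.8 = 383.2 N down at 1.39 m → arm 1.39 m, τ = 383.2 × 1.39 = 532.6 N·m clockwise.
Total clockwise load moment = 840.6 N·m.
The cable tension T acts at 1.94 m; only its component perpendicular to the beam, T sinθ, produces torque. sin 36.5° = 0.5948.
Balancing moments: T × 1.94 × 0.5948 = 840.6, giving T = 840.6 / 1.154 = 728 N.

T ≈ 728 N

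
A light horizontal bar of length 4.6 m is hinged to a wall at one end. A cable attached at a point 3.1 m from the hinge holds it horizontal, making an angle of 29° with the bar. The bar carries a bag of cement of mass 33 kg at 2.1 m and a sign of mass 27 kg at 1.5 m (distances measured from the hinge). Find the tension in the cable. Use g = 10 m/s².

T ≈ 731 N

Taking torques about the hinge:
Bag of cement: 33 × 10 = 330 N down at 2.1 m → arm 2.1 m, τ = 330 × 2.1 = 693 N·m clockwise.
Sign: 27 × 10 = 270 N down at 1.5 m → arm 1.5 m, τ = 270 × 1.5 = 405 N·m clockwise.
Total clockwise load moment = 1098 N·m.
The cable tension T acts at 3.1 m; only its component perpendicular to the bar, T sinθ, produces torque. sin 29° = 0.4848.
Στ = 0 ⇒ T × 3.1 × 0.4848 = 1098 ⇒ T = 1098 / 1.503 = 731 N.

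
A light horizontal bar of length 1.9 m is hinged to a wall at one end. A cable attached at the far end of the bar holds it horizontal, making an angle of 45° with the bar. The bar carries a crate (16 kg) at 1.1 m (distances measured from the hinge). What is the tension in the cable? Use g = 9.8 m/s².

T ≈ 128 N

Sum moments about the hinge (the unknown hinge reaction has zero arm there).
Crate: 16 × 9.8 = 156.8 N down at 1.1 m → arm 1.1 m, τ = 156.8 × 1.1 = 172.5 N·m clockwise.
Total clockwise load moment = 172.5 N·m.
The cable tension T acts at 1.9 m; only its component perpendicular to the bar, T sinθ, produces torque. sin 45° = 0.7071.
Setting net torque to zero: T × 1.9 × 0.7071 = 172.5 → T = 172.5 / 1.343 = 128 N.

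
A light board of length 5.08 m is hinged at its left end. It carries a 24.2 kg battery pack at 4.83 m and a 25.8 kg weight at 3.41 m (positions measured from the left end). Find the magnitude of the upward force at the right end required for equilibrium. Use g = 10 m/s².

F ≈ 403 N

Sum moments about the left end (the unknown pivot reaction has zero arm there).
Battery pack: 24.2 × 10 = 242 N down at 4.83 m → arm 4.83 m, τ = 242 × 4.83 = 1169 N·m clockwise.
Weight: 25.8 × 10 = 258 N down at 3.41 m → arm 3.41 m, τ = 258 × 3.41 = 879.8 N·m clockwise.
Net moment of the loads = 2049 N·m clockwise.
The upward force F acts at the right end, arm 5.08 m, giving F × 5.08 counterclockwise.
Balancing moments: F × 5.08 = 2049, giving F = 2049 / 5.08 = 403 N.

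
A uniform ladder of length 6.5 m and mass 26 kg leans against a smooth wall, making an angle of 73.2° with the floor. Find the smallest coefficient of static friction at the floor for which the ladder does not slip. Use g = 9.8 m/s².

μ_min ≈ 0.151

Choose the foot of the ladder as the axis so the floor normal and friction both act there and drop out.
Ladder weight 26×9.8 = 254.8 N acts at 3.25 m along the ladder; its horizontal arm is 3.25·cos73.2° = 0.9394 m → τ = 239.4 N·m clockwise.
Wall normal N acts horizontally at the top; its moment arm is the height L sinθ = 6.5·sin73.2° = 6.223 m, counterclockwise.
Balancing moments: N × 6.223 = 239.4, giving N = 38.47 N.
ΣFx = 0 ⇒ f = N_wall = 38.47 N. ΣFy = 0 ⇒ N_floor = 254.8 N.
μ_min = f / N_floor = 38.47 / 254.8 = 0.151.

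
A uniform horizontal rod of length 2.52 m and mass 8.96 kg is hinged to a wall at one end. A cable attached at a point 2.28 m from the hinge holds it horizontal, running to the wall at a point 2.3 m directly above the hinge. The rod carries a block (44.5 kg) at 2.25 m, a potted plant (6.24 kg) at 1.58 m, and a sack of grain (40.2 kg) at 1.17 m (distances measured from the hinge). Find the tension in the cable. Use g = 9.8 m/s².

Sum moments about the hinge (the unknown hinge reaction has zero arm there).
Beam weight: 8.96 × 9.8 = 87.81 N down at 1.26 m → arm 1.26 m, τ = 87.81 × 1.26 = 110.6 N·m clockwise.
Block: 44.5 × 9.8 = 436.1 N down at 2.25 m → arm 2.25 m, τ = 436.1 × 2.25 = 981.2 N·m clockwise.
Potted plant: 6.24 × 9.8 = 61.15 N down at 1.58 m → arm 1.58 m, τ = 61.15 × 1.58 = 96.62 N·m clockwise.
Sack of grain: 40.2 × 9.8 = 394 N down at 1.17 m → arm 1.17 m, τ = 394 × 1.17 = 461 N·m clockwise.
Total clockwise load moment = 1649 N·m.
The cable tension T acts at 2.28 m; only its component perpendicular to the rod, T sinθ, produces torque. sinθ = h/√(h²+d²) = 2.3/√(2.3²+2.28²) = 0.7102.
For rotational equilibrium, T × 2.28 × 0.7102 = 1649, so T = 1649 / 1.619 = 1020 N.

T ≈ 1020 N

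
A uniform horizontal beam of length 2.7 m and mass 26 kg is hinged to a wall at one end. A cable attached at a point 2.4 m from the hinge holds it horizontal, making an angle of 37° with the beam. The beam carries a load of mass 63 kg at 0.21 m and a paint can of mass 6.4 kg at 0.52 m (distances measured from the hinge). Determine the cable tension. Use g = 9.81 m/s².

T ≈ 351 N

About the hinge:
Beam weight: 26 × 9.81 = 255.1 N down at 1.35 m → arm 1.35 m, τ = 255.1 × 1.35 = 344.4 N·m clockwise.
Load: 63 × 9.81 = 618 N down at 0.21 m → arm 0.21 m, τ = 618 × 0.21 = 129.8 N·m clockwise.
Paint can: 6.4 × 9.81 = 62.78 N down at 0.52 m → arm 0.52 m, τ = 62.78 × 0.52 = 32.65 N·m clockwise.
Total clockwise load moment = 506.8 N·m.
The cable tension T acts at 2.4 m; only its component perpendicular to the beam, T sinθ, produces torque. sin 37° = 0.6018.
Setting net torque to zero: T × 2.4 × 0.6018 = 506.8 → T = 506.8 / 1.444 = 351 N.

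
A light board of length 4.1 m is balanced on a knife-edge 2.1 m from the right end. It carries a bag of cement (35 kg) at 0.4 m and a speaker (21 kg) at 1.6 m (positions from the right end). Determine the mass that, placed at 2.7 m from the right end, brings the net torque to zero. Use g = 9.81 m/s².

About the knife-edge (at 2.1 m from the right end):
Bag of cement: 35 × 9.81 = 343.4 N down at 0.4 m → arm 1.7 m, τ = 343.4 × 1.7 = 583.8 N·m clockwise.
Speaker: 21 × 9.81 = 206 N down at 1.6 m → arm 0.5 m, τ = 206 × 0.5 = 103 N·m clockwise.
Net moment of known loads = 686.8 N·m clockwise.
An unknown mass m at 2.7 m has arm 0.6 m; its moment is m·g·0.6 counterclockwise.
Στ = 0 ⇒ m × 9.81 × 0.6 = 686.8 ⇒ m = 686.8 / (9.81 × 0.6) = 117 kg.

m ≈ 117 kg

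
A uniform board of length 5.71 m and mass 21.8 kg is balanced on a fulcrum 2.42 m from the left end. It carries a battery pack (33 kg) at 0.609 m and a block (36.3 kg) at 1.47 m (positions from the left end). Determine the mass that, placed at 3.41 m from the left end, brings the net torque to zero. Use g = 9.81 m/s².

Take moments about the fulcrum (at 2.42 m from the left end).
Beam weight: 21.8 × 9.81 = 213.9 N down at 2.855 m → arm 0.435 m, τ = 213.9 × 0.435 = 93.05 N·m clockwise.
Battery pack: 33 × 9.81 = 323.7 N down at 0.609 m → arm 1.811 m, τ = 323.7 × 1.811 = 586.2 N·m counterclockwise.
Block: 36.3 × 9.81 = 356.1 N down at 1.47 m → arm 0.95 m, τ = 356.1 × 0.95 = 338.3 N·m counterclockwise.
Net moment of known loads = 831.5 N·m counterclockwise.
An unknown mass m at 3.41 m has arm 0.99 m; its moment is m·g·0.99 clockwise.
For rotational equilibrium, m × 9.81 × 0.99 = 831.5, so m = 831.5 / (9.81 × 0.99) = 85.6 kg.

m ≈ 85.6 kg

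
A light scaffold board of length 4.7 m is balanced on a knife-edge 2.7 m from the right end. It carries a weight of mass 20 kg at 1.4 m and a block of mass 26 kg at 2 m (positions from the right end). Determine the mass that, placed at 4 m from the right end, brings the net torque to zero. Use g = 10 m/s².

m ≈ 34 kg

Taking torques about the knife-edge (at 2.7 m from the right end):
Weight: 20 × 10 = 200 N down at 1.4 m → arm 1.3 m, τ = 200 × 1.3 = 260 N·m clockwise.
Block: 26 × 10 = 260 N down at 2 m → arm 0.7 m, τ = 260 × 0.7 = 182 N·m clockwise.
Net moment of known loads = 442 N·m clockwise.
An unknown mass m at 4 m has arm 1.3 m; its moment is m·g·1.3 counterclockwise.
Balancing moments: m × 10 × 1.3 = 442, giving m = 442 / (10 × 1.3) = 34 kg.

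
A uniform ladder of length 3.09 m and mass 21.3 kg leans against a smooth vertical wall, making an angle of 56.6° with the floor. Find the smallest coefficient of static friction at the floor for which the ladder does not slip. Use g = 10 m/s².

μ_min ≈ 0.33

Choose the foot of the ladder as the axis so the floor normal and friction both act there and drop out.
Ladder weight 21.3×10 = 213 N acts at 1.545 m along the ladder; its horizontal arm is 1.545·cos56.6° = 0.8505 m → τ = 181.2 N·m clockwise.
Wall normal N acts horizontally at the top; its moment arm is the height L sinθ = 3.09·sin56.6° = 2.58 m, counterclockwise.
Στ = 0 ⇒ N × 2.58 = 181.2 ⇒ N = 70.23 N.
ΣFx = 0 ⇒ f = N_wall = 70.23 N. ΣFy = 0 ⇒ N_floor = 213 N.
μ_min = f / N_floor = 70.23 / 213 = 0.33.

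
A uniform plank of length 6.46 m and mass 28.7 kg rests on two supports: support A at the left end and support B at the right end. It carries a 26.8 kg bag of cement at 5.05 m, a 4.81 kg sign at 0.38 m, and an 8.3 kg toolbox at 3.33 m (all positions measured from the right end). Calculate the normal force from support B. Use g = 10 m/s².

Choose support A as the axis so its reaction then has zero moment arm.
Beam weight: 28.7 × 10 = 287 N down at 3.23 m → arm 3.23 m, τ = 287 × 3.23 = 927 N·m clockwise.
Bag of cement: 26.8 × 10 = 268 N down at 5.05 m → arm 1.41 m, τ = 268 × 1.41 = 377.9 N·m clockwise.
Sign: 4.81 × 10 = 48.1 N down at 0.38 m → arm 6.08 m, τ = 48.1 × 6.08 = 292.4 N·m clockwise.
Toolbox: 8.3 × 10 = 83 N down at 3.33 m → arm 3.13 m, τ = 83 × 3.13 = 259.8 N·m clockwise.
Net load moment about support A = 1857 N·m clockwise.
Reaction R at support B is upward at 0 m, arm 6.46 m → moment R × 6.46 counterclockwise.
For rotational equilibrium, R × 6.46 = 1857, so R = 287 N.

R_B ≈ 287 N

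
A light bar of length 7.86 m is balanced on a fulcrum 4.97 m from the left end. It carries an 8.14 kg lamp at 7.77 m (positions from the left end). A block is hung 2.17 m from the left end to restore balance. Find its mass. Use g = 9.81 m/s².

m ≈ 8.14 kg

About the fulcrum (at 4.97 m from the left end):
Lamp: 8.14 × 9.81 = 79.85 N down at 7.77 m → arm 2.8 m, τ = 79.85 × 2.8 = 223.6 N·m clockwise.
Net moment of known loads = 223.6 N·m clockwise.
An unknown mass m at 2.17 m has arm 2.8 m; its moment is m·g·2.8 counterclockwise.
Setting net torque to zero: m × 9.81 × 2.8 = 223.6 → m = 223.6 / (9.81 × 2.8) = 8.14 kg.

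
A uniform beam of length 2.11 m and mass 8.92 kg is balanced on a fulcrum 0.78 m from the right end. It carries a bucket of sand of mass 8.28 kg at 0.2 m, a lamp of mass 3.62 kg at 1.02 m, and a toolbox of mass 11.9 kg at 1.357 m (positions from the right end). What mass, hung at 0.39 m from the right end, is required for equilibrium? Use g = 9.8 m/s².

m ≈ 13.8 kg

Taking torques about the fulcrum (at 0.78 m from the right end):
Beam weight: 8.92 × 9.8 = 87.42 N down at 1.055 m → arm 0.275 m, τ = 87.42 × 0.275 = 24.04 N·m counterclockwise.
Bucket of sand: 8.28 × 9.8 = 81.14 N down at 0.2 m → arm 0.58 m, τ = 81.14 × 0.58 = 47.06 N·m clockwise.
Lamp: 3.62 × 9.8 = 35.48 N down at 1.02 m → arm 0.24 m, τ = 35.48 × 0.24 = 8.515 N·m counterclockwise.
Toolbox: 11.9 × 9.8 = 116.6 N down at 1.357 m → arm 0.577 m, τ = 116.6 × 0.577 = 67.28 N·m counterclockwise.
Net moment of known loads = 52.77 N·m counterclockwise.
An unknown mass m at 0.39 m has arm 0.39 m; its moment is m·g·0.39 clockwise.
For rotational equilibrium, m × 9.8 × 0.39 = 52.77, so m = 52.77 / (9.8 × 0.39) = 13.8 kg.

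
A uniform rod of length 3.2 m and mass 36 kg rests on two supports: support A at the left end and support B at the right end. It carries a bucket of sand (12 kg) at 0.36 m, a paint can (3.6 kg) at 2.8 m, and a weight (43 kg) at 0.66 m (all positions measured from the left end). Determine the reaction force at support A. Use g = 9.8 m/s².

R_A ≈ 620 N

Take moments about support B.
Beam weight: 36 × 9.8 = 352.8 N down at 1.6 m → arm 1.6 m, τ = 352.8 × 1.6 = 564.5 N·m counterclockwise.
Bucket of sand: 12 × 9.8 = 117.6 N down at 0.36 m → arm 2.84 m, τ = 117.6 × 2.84 = 334 N·m counterclockwise.
Paint can: 3.6 × 9.8 = 35.28 N down at 2.8 m → arm 0.4 m, τ = 35.28 × 0.4 = 14.11 N·m counterclockwise.
Weight: 43 × 9.8 = 421.4 N down at 0.66 m → arm 2.54 m, τ = 421.4 × 2.54 = 1070 N·m counterclockwise.
Net load moment about support B = 1983 N·m counterclockwise.
Reaction R at support A is upward at 0 m, arm 3.2 m → moment R × 3.2 clockwise.
Balancing moments: R × 3.2 = 1983, giving R = 620 N.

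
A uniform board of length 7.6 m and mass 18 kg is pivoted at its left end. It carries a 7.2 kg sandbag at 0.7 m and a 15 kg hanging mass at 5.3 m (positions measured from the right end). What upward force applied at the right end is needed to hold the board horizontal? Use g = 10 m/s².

F ≈ 201 N

Sum moments about the left end (the unknown pivot reaction has zero arm there).
Beam weight: 18 × 10 = 180 N down at 3.8 m → arm 3.8 m, τ = 180 × 3.8 = 684 N·m clockwise.
Sandbag: 7.2 × 10 = 72 N down at 0.7 m → arm 6.9 m, τ = 72 × 6.9 = 496.8 N·m clockwise.
Hanging mass: 15 × 10 = 150 N down at 5.3 m → arm 2.3 m, τ = 150 × 2.3 = 345 N·m clockwise.
Net moment of the loads = 1526 N·m clockwise.
The upward force F acts at the right end, arm 7.6 m, giving F × 7.6 counterclockwise.
Στ = 0 ⇒ F × 7.6 = 1526 ⇒ F = 1526 / 7.6 = 201 N.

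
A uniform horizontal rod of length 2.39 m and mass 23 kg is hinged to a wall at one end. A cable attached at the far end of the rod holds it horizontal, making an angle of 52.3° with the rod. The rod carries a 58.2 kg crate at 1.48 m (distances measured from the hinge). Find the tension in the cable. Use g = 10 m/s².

T ≈ 601 N

Taking torques about the hinge:
Beam weight: 23 × 10 = 230 N down at 1.195 m → arm 1.195 m, τ = 230 × 1.195 = 274.9 N·m clockwise.
Crate: 58.2 × 10 = 582 N down at 1.48 m → arm 1.48 m, τ = 582 × 1.48 = 861.4 N·m clockwise.
Total clockwise load moment = 1136 N·m.
The cable tension T acts at 2.39 m; only its component perpendicular to the rod, T sinθ, produces torque. sin 52.3° = 0.7912.
For rotational equilibrium, T × 2.39 × 0.7912 = 1136, so T = 1136 / 1.891 = 601 N.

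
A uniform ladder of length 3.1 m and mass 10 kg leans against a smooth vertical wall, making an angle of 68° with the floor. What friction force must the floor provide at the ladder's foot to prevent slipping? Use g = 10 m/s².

Take moments about the foot of the ladder.
Ladder weight 10×10 = 100 N acts at 1.55 m along the ladder; its horizontal arm is 1.55·cos68° = 0.5806 m → τ = 58.06 N·m clockwise.
Wall normal N acts horizontally at the top; its moment arm is the height L sinθ = 3.1·sin68° = 2.874 m, counterclockwise.
For rotational equilibrium, N × 2.874 = 58.06, so N = 20.2 N.
ΣFx = 0: friction at the foot balances the wall's push, so f = N_wall = 20.2 N.

f ≈ 20.2 N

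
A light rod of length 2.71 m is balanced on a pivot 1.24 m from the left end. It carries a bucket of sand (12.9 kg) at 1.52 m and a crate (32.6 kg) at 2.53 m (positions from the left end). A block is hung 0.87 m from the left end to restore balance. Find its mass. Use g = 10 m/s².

m ≈ 123 kg

Take moments about the pivot (at 1.24 m from the left end).
Bucket of sand: 12.9 × 10 = 129 N down at 1.52 m → arm 0.28 m, τ = 129 × 0.28 = 36.12 N·m clockwise.
Crate: 32.6 × 10 = 326 N down at 2.53 m → arm 1.29 m, τ = 326 × 1.29 = 420.5 N·m clockwise.
Net moment of known loads = 456.6 N·m clockwise.
An unknown mass m at 0.87 m has arm 0.37 m; its moment is m·g·0.37 counterclockwise.
Setting net torque to zero: m × 10 × 0.37 = 456.6 → m = 456.6 / (10 × 0.37) = 123 kg.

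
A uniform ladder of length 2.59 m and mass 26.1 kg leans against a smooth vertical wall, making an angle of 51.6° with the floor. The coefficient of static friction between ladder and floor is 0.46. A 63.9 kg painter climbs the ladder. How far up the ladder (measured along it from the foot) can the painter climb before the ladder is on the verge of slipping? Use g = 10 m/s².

Take moments about the foot of the ladder.
Ladder weight 26.1×10 = 261 N acts at 1.295 m along the ladder; its horizontal arm is 1.295·cos51.6° = 0.8044 m → τ = 209.9 N·m clockwise.
Painter weight 63.9×10 = 639 N at distance d → arm d·cos51.6° → τ = 639·d·0.6211 clockwise.
Wall normal N at the top has arm L sinθ = 2.03 m counterclockwise, so Στ = 0 gives N·2.03 = 209.9 + 396.9·d.
ΣFy = 0 ⇒ N_floor = 900 N, so the maximum friction is μ_s·N_floor = 0.46×900 = 414 N. ΣFx = 0 ⇒ N_wall = f, so at the slipping point N = 414 N.
Substituting: 414×2.03 = 209.9 + 396.9·d ⇒ d = (840.4 − 209.9) / 396.9 = 1.59 m.

d ≈ 1.59 m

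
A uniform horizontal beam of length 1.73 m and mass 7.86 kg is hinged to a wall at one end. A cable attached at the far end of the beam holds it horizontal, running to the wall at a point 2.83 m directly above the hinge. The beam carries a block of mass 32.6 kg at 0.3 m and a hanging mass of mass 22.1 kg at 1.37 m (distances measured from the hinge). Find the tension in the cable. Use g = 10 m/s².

Choose the hinge as the axis so the unknown hinge reaction has zero arm there.
Beam weight: 7.86 × 10 = 78.6 N down at 0.865 m → arm 0.865 m, τ = 78.6 × 0.865 = 67.99 N·m clockwise.
Block: 32.6 × 10 = 326 N down at 0.3 m → arm 0.3 m, τ = 326 × 0.3 = 97.8 N·m clockwise.
Hanging mass: 22.1 × 10 = 221 N down at 1.37 m → arm 1.37 m, τ = 221 × 1.37 = 302.8 N·m clockwise.
Total clockwise load moment = 468.6 N·m.
The cable tension T acts at 1.73 m; only its component perpendicular to the beam, T sinθ, produces torque. sinθ = h/√(h²+d²) = 2.83/√(2.83²+1.73²) = 0.8532.
Setting net torque to zero: T × 1.73 × 0.8532 = 468.6 → T = 468.6 / 1.476 = 317 N.

T ≈ 317 N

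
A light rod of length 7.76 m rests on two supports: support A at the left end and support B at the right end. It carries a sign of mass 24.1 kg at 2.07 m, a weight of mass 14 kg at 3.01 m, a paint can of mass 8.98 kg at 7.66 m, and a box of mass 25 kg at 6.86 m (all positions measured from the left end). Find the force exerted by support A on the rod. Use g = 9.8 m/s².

R_A ≈ 287 N

Take moments about support B.
Sign: 24.1 × 9.8 = 236.2 N down at 2.07 m → arm 5.69 m, τ = 236.2 × 5.69 = 1344 N·m counterclockwise.
Weight: 14 × 9.8 = 137.2 N down at 3.01 m → arm 4.75 m, τ = 137.2 × 4.75 = 651.7 N·m counterclockwise.
Paint can: 8.98 × 9.8 = 88 N down at 7.66 m → arm 0.1 m, τ = 88 × 0.1 = 8.8 N·m counterclockwise.
Box: 25 × 9.8 = 245 N down at 6.86 m → arm 0.9 m, τ = 245 × 0.9 = 220.5 N·m counterclockwise.
Net load moment about support B = 2225 N·m counterclockwise.
Reaction R at support A is upward at 0 m, arm 7.76 m → moment R × 7.76 clockwise.
Στ = 0 ⇒ R × 7.76 = 2225 ⇒ R = 287 N.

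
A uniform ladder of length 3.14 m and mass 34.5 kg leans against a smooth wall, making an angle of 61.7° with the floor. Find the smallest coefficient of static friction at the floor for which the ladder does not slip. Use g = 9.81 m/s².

μ_min ≈ 0.269

Choose the foot of the ladder as the axis so the floor normal and friction both act there and drop out.
Ladder weight 34.5×9.81 = 338.4 N acts at 1.57 m along the ladder; its horizontal arm is 1.57·cos61.7° = 0.7443 m → τ = 251.9 N·m clockwise.
Wall normal N acts horizontally at the top; its moment arm is the height L sinθ = 3.14·sin61.7° = 2.765 m, counterclockwise.
For rotational equilibrium, N × 2.765 = 251.9, so N = 91.1 N.
ΣFx = 0 ⇒ f = N_wall = 91.1 N. ΣFy = 0 ⇒ N_floor = 338.4 N.
μ_min = f / N_floor = 91.1 / 338.4 = 0.269.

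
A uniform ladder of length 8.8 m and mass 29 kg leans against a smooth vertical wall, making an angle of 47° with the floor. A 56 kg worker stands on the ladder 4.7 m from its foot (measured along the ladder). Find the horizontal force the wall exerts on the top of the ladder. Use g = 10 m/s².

Choose the foot of the ladder as the axis so the floor normal and friction both act there and drop out.
Ladder weight 29×10 = 290 N acts at 4.4 m along the ladder; its horizontal arm is 4.4·cos47° = 3.001 m → τ = 870.3 N·m clockwise.
Worker: 56×10 = 560 N at 4.7 m → arm 3.205 m → τ = 1795 N·m clockwise.
Wall normal N acts horizontally at the top; its moment arm is the height L sinθ = 8.8·sin47° = 6.436 m, counterclockwise.
Στ = 0 ⇒ N × 6.436 = 2665 ⇒ N = 414 N.

N_wall ≈ 414 N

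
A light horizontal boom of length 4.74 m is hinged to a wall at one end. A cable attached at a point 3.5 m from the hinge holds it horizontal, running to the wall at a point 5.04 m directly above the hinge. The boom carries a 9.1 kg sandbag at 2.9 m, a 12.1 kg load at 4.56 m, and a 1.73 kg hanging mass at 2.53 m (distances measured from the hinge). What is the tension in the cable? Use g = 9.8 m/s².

T ≈ 293 N

Taking torques about the hinge:
Sandbag: 9.1 × 9.8 = 89.18 N down at 2.9 m → arm 2.9 m, τ = 89.18 × 2.9 = 258.6 N·m clockwise.
Load: 12.1 × 9.8 = 118.6 N down at 4.56 m → arm 4.56 m, τ = 118.6 × 4.56 = 540.8 N·m clockwise.
Hanging mass: 1.73 × 9.8 = 16.95 N down at 2.53 m → arm 2.53 m, τ = 16.95 × 2.53 = 42.88 N·m clockwise.
Total clockwise load moment = 842.3 N·m.
The cable tension T acts at 3.5 m; only its component perpendicular to the boom, T sinθ, produces torque. sinθ = h/√(h²+d²) = 5.04/√(5.04²+3.5²) = 0.8214.
Setting net torque to zero: T × 3.5 × 0.8214 = 842.3 → T = 842.3 / 2.875 = 293 N.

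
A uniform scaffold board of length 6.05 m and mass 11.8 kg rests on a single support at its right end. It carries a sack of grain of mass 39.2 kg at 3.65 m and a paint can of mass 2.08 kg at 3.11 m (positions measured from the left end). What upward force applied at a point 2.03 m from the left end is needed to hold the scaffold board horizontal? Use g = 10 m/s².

F ≈ 338 N

Sum moments about the right end (the unknown pivot reaction has zero arm there).
Beam weight: 11.8 × 10 = 118 N down at 3.025 m → arm 3.025 m, τ = 118 × 3.025 = 356.9 N·m counterclockwise.
Sack of grain: 39.2 × 10 = 392 N down at 3.65 m → arm 2.4 m, τ = 392 × 2.4 = 940.8 N·m counterclockwise.
Paint can: 2.08 × 10 = 20.8 N down at 3.11 m → arm 2.94 m, τ = 20.8 × 2.94 = 61.15 N·m counterclockwise.
Net moment of the loads = 1359 N·m counterclockwise.
The upward force F acts at a point 2.03 m from the left end, arm 4.02 m, giving F × 4.02 clockwise.
For rotational equilibrium, F × 4.02 = 1359, so F = 1359 / 4.02 = 338 N.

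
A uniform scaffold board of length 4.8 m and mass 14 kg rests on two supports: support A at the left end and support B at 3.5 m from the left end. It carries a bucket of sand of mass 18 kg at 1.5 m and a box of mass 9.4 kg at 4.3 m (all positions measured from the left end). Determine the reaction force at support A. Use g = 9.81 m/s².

R_A ≈ 123 N

Choose support B as the axis so its reaction then has zero moment arm.
Beam weight: 14 × 9.81 = 137.3 N down at 2.4 m → arm 1.1 m, τ = 137.3 × 1.1 = 151 N·m counterclockwise.
Bucket of sand: 18 × 9.81 = 176.6 N down at 1.5 m → arm 2 m, τ = 176.6 × 2 = 353.2 N·m counterclockwise.
Box: 9.4 × 9.81 = 92.21 N down at 4.3 m → arm 0.8 m, τ = 92.21 × 0.8 = 73.77 N·m clockwise.
Net load moment about support B = 430.4 N·m counterclockwise.
Reaction R at support A is upward at 0 m, arm 3.5 m → moment R × 3.5 clockwise.
Στ = 0 ⇒ R × 3.5 = 430.4 ⇒ R = 123 N.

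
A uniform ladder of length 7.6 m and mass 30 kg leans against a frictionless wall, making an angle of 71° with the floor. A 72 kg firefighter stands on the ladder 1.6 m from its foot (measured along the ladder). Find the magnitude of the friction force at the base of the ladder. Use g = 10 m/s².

f ≈ 104 N

Sum moments about the foot of the ladder (the floor normal and friction both act there and drop out).
Ladder weight 30×10 = 300 N acts at 3.8 m along the ladder; its horizontal arm is 3.8·cos71° = 1.237 m → τ = 371.1 N·m clockwise.
Firefighter: 72×10 = 720 N at 1.6 m → arm 0.5209 m → τ = 375 N·m clockwise.
Wall normal N acts horizontally at the top; its moment arm is the height L sinθ = 7.6·sin71° = 7.186 m, counterclockwise.
Στ = 0 ⇒ N × 7.186 = 746.1 ⇒ N = 104 N.
ΣFx = 0: friction at the foot balances the wall's push, so f = N_wall = 104 N.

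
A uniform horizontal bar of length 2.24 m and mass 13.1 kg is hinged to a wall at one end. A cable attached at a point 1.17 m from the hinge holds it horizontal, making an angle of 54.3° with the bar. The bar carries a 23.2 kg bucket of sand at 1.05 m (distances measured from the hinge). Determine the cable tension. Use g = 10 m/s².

T ≈ 411 N

Sum moments about the hinge (the unknown hinge reaction has zero arm there).
Beam weight: 13.1 × 10 = 131 N down at 1.12 m → arm 1.12 m, τ = 131 × 1.12 = 146.7 N·m clockwise.
Bucket of sand: 23.2 × 10 = 232 N down at 1.05 m → arm 1.05 m, τ = 232 × 1.05 = 243.6 N·m clockwise.
Total clockwise load moment = 390.3 N·m.
The cable tension T acts at 1.17 m; only its component perpendicular to the bar, T sinθ, produces torque. sin 54.3° = 0.8121.
Στ = 0 ⇒ T × 1.17 × 0.8121 = 390.3 ⇒ T = 390.3 / 0.9502 = 411 N.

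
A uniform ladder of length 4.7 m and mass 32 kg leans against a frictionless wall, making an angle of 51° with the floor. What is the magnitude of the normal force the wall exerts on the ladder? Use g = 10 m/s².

About the foot of the ladder:
Ladder weight 32×10 = 320 N acts at 2.35 m along the ladder; its horizontal arm is 2.35·cos51° = 1.479 m → τ = 473.3 N·m clockwise.
Wall normal N acts horizontally at the top; its moment arm is the height L sinθ = 4.7·sin51° = 3.653 m, counterclockwise.
Balancing moments: N × 3.653 = 473.3, giving N = 130 N.

N_wall ≈ 130 N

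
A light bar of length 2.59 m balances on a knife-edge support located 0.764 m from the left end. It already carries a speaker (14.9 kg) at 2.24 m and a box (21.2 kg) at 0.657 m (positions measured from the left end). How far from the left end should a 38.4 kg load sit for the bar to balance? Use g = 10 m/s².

Sum moments about the knife-edge support (at 0.764 m from the left end) (the support reaction has zero arm there).
Speaker: 14.9 × 10 = 149 N down at 2.24 m → arm 1.476 m, τ = 149 × 1.476 = 219.9 N·m clockwise.
Box: 21.2 × 10 = 212 N down at 0.657 m → arm 0.107 m, τ = 212 × 0.107 = 22.68 N·m counterclockwise.
Net moment of existing loads = 197.2 N·m clockwise.
The load weighs 38.4 × 10 = 384 N and must supply an equal counterclockwise moment, so its lever arm about the knife-edge support is 197.2 / 384 = 0.514 m.
That puts it at 0.764 − 0.514 = 0.25 m from the left end.

x ≈ 0.25 m from the left end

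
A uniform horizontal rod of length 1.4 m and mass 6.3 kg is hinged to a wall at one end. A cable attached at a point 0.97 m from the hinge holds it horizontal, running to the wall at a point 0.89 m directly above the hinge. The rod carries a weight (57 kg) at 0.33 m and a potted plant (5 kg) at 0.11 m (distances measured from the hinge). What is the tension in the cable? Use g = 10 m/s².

Sum moments about the hinge (the unknown hinge reaction has zero arm there).
Beam weight: 6.3 × 10 = 63 N down at 0.7 m → arm 0.7 m, τ = 63 × 0.7 = 44.1 N·m clockwise.
Weight: 57 × 10 = 570 N down at 0.33 m → arm 0.33 m, τ = 570 × 0.33 = 188.1 N·m clockwise.
Potted plant: 5 × 10 = 50 N down at 0.11 m → arm 0.11 m, τ = 50 × 0.11 = 5.5 N·m clockwise.
Total clockwise load moment = 237.7 N·m.
The cable tension T acts at 0.97 m; only its component perpendicular to the rod, T sinθ, produces torque. sinθ = h/√(h²+d²) = 0.89/√(0.89²+0.97²) = 0.6761.
Στ = 0 ⇒ T × 0.97 × 0.6761 = 237.7 ⇒ T = 237.7 / 0.6558 = 362 N.

T ≈ 362 N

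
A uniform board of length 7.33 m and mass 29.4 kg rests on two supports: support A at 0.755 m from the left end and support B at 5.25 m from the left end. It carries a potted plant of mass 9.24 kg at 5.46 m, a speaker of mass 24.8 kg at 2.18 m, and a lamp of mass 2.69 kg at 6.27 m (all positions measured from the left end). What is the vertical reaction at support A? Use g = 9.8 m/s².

R_A ≈ 257 N

About support B:
Beam weight: 29.4 × 9.8 = 288.1 N down at 3.665 m → arm 1.585 m, τ = 288.1 × 1.585 = 456.6 N·m counterclockwise.
Potted plant: 9.24 × 9.8 = 90.55 N down at 5.46 m → arm 0.21 m, τ = 90.55 × 0.21 = 19.02 N·m clockwise.
Speaker: 24.8 × 9.8 = 243 N down at 2.18 m → arm 3.07 m, τ = 243 × 3.07 = 746 N·m counterclockwise.
Lamp: 2.69 × 9.8 = 26.36 N down at 6.27 m → arm 1.02 m, τ = 26.36 × 1.02 = 26.89 N·m clockwise.
Net load moment about support B = 1157 N·m counterclockwise.
Reaction R at support A is upward at 0.755 m, arm 4.495 m → moment R × 4.495 clockwise.
Balancing moments: R × 4.495 = 1157, giving R = 257 N.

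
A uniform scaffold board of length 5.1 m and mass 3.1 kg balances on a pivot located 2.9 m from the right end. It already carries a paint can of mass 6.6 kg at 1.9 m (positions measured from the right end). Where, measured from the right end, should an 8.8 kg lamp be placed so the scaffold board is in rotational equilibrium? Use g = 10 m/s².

Choose the pivot (at 2.9 m from the right end) as the axis so the support reaction has zero arm there.
Beam weight: 3.1 × 10 = 31 N down at 2.55 m → arm 0.35 m, τ = 31 × 0.35 = 10.85 N·m clockwise.
Paint can: 6.6 × 10 = 66 N down at 1.9 m → arm 1 m, τ = 66 × 1 = 66 N·m clockwise.
Net moment of existing loads = 76.85 N·m clockwise.
The lamp weighs 8.8 × 10 = 88 N and must supply an equal counterclockwise moment, so its lever arm about the pivot is 76.85 / 88 = 0.873 m.
That puts it at 2.9 + 0.873 = 3.77 m from the right end.

x ≈ 3.77 m from the right end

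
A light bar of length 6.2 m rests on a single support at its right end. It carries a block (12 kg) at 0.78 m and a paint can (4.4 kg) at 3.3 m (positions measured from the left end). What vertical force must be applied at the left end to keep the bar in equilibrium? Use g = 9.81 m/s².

Sum moments about the right end (the unknown pivot reaction has zero arm there).
Block: 12 × 9.81 = 117.7 N down at 0.78 m → arm 5.42 m, τ = 117.7 × 5.42 = 637.9 N·m counterclockwise.
Paint can: 4.4 × 9.81 = 43.16 N down at 3.3 m → arm 2.9 m, τ = 43.16 × 2.9 = 125.2 N·m counterclockwise.
Net moment of the loads = 763.1 N·m counterclockwise.
The upward force F acts at the left end, arm 6.2 m, giving F × 6.2 clockwise.
Setting net torque to zero: F × 6.2 = 763.1 → F = 763.1 / 6.2 = 123 N.

F ≈ 123 N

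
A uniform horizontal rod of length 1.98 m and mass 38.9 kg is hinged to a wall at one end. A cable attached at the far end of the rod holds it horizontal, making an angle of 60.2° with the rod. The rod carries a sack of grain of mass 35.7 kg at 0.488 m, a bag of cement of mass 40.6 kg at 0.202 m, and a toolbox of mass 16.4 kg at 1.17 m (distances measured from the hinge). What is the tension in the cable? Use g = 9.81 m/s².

Taking torques about the hinge:
Beam weight: 38.9 × 9.81 = 381.6 N down at 0.99 m → arm 0.99 m, τ = 381.6 × 0.99 = 377.8 N·m clockwise.
Sack of grain: 35.7 × 9.81 = 350.2 N down at 0.488 m → arm 0.488 m, τ = 350.2 × 0.488 = 170.9 N·m clockwise.
Bag of cement: 40.6 × 9.81 = 398.3 N down at 0.202 m → arm 0.202 m, τ = 398.3 × 0.202 = 80.46 N·m clockwise.
Toolbox: 16.4 × 9.81 = 160.9 N down at 1.17 m → arm 1.17 m, τ = 160.9 × 1.17 = 188.3 N·m clockwise.
Total clockwise load moment = 817.5 N·m.
The cable tension T acts at 1.98 m; only its component perpendicular to the rod, T sinθ, produces torque. sin 60.2° = 0.8678.
For rotational equilibrium, T × 1.98 × 0.8678 = 817.5, so T = 817.5 / 1.718 = 476 N.

T ≈ 476 N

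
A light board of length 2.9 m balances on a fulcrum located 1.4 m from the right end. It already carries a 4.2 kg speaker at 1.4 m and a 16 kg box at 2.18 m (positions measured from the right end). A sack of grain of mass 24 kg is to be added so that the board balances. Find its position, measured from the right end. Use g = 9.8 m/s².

x ≈ 0.88 m from the right end

Choose the fulcrum (at 1.4 m from the right end) as the axis so the support reaction has zero arm there.
Speaker: acts at the fulcrum, moment arm 0 → no torque.
Box: 16 × 9.8 = 156.8 N down at 2.18 m → arm 0.78 m, τ = 156.8 × 0.78 = 122.3 N·m counterclockwise.
Net moment of existing loads = 122.3 N·m counterclockwise.
The sack of grain weighs 24 × 9.8 = 235.2 N and must supply an equal clockwise moment, so its lever arm about the fulcrum is 122.3 / 235.2 = 0.52 m.
That puts it at 1.4 − 0.52 = 0.88 m from the right end.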